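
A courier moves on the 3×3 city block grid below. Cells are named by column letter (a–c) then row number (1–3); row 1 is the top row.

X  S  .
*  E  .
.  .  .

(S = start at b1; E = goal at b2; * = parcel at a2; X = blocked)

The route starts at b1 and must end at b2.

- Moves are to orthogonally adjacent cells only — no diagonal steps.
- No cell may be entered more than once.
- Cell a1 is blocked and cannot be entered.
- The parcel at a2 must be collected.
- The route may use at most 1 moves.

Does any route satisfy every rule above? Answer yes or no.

Even ignoring the no-revisit rule, getting from b1 to b2 via a2 needs at least 2 + 1 = 3 moves (Manhattan distance per leg), which exceeds the 1-move limit.

no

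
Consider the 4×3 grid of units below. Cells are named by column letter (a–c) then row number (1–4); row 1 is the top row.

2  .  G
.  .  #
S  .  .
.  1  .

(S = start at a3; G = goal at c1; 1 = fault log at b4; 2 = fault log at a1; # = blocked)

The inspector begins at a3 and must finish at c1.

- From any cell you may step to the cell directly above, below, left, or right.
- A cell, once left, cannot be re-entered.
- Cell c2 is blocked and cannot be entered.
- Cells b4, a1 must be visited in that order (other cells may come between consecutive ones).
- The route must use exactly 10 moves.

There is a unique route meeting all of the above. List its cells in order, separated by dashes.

a3 - a4 - b4 - c4 - c3 - b3 - b2 - a2 - a1 - b1 - c1

The waypoints must appear in the order b4, a1, with no cell reused.
Route from a3: down to a4, 2× right (reaching c4), up to c3, left to b3, up to b2, left to a2, up to a1, 2× right (reaching c1) — 10 moves in all.
Check: order respected (1 at step 2, 2 at step 8); 10 moves as required.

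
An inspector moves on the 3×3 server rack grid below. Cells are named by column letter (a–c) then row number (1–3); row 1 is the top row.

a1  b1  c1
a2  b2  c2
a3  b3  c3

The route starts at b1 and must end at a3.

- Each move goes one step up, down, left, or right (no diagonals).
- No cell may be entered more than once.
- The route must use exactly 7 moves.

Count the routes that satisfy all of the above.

Need simple routes of exactly 7 moves from b1 to a3 (Manhattan distance 3, so 2 moves are spent on a detour and 2 undoing it).
Enumerating: b1 a1 a2 b2 c2 c3 b3 a3 | b1 c1 c2 c3 b3 b2 a2 a3.
That gives 2 routes.

2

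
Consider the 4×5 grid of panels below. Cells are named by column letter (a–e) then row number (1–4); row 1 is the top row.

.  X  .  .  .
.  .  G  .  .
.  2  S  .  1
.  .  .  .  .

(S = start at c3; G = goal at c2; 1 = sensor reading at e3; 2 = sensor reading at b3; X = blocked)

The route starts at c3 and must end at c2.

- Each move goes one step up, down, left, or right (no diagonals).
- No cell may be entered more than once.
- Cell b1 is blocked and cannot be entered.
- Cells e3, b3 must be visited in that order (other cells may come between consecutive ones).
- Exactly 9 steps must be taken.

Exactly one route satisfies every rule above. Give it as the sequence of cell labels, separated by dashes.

c3 - d3 - e3 - e4 - d4 - c4 - b4 - b3 - b2 - c2

The waypoints must appear in the order e3, b3, with no cell reused.
Route from c3: 2× right (reaching e3), down to e4, 3× left (reaching b4), 2× up (reaching b2), right to c2 — 9 moves in all.
Check: order respected (1 at step 2, 2 at step 7); 9 moves as required.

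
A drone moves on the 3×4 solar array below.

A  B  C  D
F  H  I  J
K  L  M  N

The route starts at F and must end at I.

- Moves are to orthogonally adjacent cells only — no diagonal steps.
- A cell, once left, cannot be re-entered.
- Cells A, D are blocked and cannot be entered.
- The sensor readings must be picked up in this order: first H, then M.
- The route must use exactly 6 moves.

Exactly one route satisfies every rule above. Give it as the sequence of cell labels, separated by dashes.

F - H - L - M - N - J - I

The waypoints must appear in the order H, M, with no cell reused.
Route from F: right to H, down to L, 2× right (reaching N), up to J, left to I — 6 moves in all.
Check: order respected (H at step 1, M at step 3); 6 moves as required.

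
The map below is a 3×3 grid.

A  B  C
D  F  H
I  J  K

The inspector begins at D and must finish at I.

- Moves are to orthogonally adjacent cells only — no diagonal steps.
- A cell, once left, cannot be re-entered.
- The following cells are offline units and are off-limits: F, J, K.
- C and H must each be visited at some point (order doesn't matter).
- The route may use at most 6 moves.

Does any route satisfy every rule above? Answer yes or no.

no

H must be visited but has only one open neighbour (C), and it is neither the start nor the goal — the route would have to enter and leave through C, re-entering it.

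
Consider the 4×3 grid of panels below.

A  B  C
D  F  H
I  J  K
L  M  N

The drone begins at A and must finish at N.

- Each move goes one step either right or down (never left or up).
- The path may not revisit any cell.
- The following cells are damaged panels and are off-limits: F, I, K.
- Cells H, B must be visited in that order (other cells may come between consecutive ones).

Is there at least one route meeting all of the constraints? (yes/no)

no

B lies above H, so going from H to B would need an upward move — but moves only go right/down, so H cannot be visited before B.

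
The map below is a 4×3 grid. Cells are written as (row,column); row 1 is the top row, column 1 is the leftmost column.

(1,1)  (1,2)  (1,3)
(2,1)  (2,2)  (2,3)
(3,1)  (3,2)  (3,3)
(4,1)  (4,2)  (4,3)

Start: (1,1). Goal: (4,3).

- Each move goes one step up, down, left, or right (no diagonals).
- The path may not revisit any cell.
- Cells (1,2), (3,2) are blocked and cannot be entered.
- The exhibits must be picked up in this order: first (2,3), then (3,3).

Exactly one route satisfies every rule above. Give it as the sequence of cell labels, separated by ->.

(1,1) -> (2,1) -> (2,2) -> (2,3) -> (3,3) -> (4,3)

The waypoints must appear in the order (2,3), (3,3), with no cell reused.
Route from (1,1): down 1 to (2,1), right 2 to (2,3), down 2 to (4,3) — 5 moves in all.
Check: order respected ((2,3) at step 3, (3,3) at step 4).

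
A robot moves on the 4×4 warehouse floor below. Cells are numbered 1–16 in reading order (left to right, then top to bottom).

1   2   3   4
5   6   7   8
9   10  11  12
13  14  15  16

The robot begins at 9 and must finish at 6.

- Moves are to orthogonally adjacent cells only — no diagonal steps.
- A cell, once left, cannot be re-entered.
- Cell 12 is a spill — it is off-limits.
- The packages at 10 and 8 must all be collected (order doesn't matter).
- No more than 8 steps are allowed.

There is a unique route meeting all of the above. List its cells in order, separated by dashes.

9 - 10 - 11 - 7 - 8 - 4 - 3 - 2 - 6

The budget equals the shortest possible length, so every move has to be on a shortest route through the required cells.
Route from 9: 2× right (reaching 11), up to 7, right to 8, up to 4, 2× left (reaching 2), down to 6 — 8 moves in all.
Check: all required cells visited; 8 ≤ 8 moves.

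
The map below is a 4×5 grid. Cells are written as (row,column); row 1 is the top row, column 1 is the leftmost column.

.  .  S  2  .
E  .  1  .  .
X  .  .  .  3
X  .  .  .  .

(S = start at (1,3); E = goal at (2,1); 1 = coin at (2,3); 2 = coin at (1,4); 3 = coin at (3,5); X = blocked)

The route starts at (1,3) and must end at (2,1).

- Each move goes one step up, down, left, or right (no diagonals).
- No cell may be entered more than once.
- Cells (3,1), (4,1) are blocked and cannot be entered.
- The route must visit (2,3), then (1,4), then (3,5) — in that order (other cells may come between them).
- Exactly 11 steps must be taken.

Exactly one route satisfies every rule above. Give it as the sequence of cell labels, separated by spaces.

The waypoints must appear in the order (2,3), (1,4), (3,5), with no cell reused.
Route from (1,3): down 1 to (2,3), right 1 to (2,4), up 1 to (1,4), right 1 to (1,5), down 2 to (3,5), left 3 to (3,2), up 1 to (2,2), left 1 to (2,1) — 11 moves in all.
Check: order respected (1 at step 1, 2 at step 3, 3 at step 6); 11 moves as required.

(1,3) (2,3) (2,4) (1,4) (1,5) (2,5) (3,5) (3,4) (3,3) (3,2) (2,2) (2,1)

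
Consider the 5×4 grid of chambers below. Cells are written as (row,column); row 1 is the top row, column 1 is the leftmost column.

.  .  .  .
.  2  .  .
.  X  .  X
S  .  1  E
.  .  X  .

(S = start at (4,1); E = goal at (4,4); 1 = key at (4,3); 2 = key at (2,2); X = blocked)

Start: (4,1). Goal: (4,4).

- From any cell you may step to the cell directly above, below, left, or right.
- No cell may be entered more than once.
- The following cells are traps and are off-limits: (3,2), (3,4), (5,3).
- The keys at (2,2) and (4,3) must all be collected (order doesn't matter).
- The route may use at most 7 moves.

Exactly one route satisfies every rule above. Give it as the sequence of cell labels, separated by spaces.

The 7-move cap with required stops at (2,2), (4,3) leaves no slack for detours.
Route from (4,1): up 2 to (2,1), right 2 to (2,3), down 2 to (4,3), right 1 to (4,4) — 7 moves in all.
Check: all required cells visited; 7 ≤ 7 moves.

(4,1) (3,1) (2,1) (2,2) (2,3) (3,3) (4,3) (4,4)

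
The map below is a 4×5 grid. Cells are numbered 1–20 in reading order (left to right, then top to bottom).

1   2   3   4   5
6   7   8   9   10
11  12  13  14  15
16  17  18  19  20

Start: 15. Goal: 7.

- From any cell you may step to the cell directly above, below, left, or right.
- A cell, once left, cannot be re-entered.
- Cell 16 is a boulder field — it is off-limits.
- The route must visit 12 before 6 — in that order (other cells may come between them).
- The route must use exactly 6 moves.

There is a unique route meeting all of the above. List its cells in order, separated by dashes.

15 - 14 - 13 - 12 - 11 - 6 - 7

The waypoints must appear in the order 12, 6, with no cell reused.
Route from 15: 4× left (reaching 11), up to 6, right to 7 — 6 moves in all.
Check: order respected (12 at step 3, 6 at step 5); 6 moves as required.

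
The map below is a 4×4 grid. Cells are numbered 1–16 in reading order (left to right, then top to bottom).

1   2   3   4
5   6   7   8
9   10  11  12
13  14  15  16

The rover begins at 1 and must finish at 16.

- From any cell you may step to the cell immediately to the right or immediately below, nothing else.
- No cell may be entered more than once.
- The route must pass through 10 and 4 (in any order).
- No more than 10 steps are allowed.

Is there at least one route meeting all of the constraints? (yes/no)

10 is below but to the left of 4: going 4 → 10 would need a leftward move and 10 → 4 an upward move, so no right/down-only route can visit both required cells.

no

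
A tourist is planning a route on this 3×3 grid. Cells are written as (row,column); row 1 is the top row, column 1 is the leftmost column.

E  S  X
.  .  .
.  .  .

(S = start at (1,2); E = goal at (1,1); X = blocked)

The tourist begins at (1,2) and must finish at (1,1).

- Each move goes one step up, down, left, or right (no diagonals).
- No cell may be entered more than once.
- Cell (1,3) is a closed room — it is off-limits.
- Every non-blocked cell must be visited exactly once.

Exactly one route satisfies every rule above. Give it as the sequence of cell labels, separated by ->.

(1,2) -> (2,2) -> (2,3) -> (3,3) -> (3,2) -> (3,1) -> (2,1) -> (1,1)

Need to visit all 8 open cells exactly once, starting at (1,2) and ending at (1,1).
Cell (3,3) has only two open neighbours ((2,3) and (3,2)), so the path must pass straight through it: one of those is the cell it's entered from and the other is where it exits.
Route from (1,2): down to (2,2), right to (2,3), down to (3,3), 2× left (reaching (3,1)), 2× up (reaching (1,1)) — 7 moves in all.
Check: all 8 open cells covered.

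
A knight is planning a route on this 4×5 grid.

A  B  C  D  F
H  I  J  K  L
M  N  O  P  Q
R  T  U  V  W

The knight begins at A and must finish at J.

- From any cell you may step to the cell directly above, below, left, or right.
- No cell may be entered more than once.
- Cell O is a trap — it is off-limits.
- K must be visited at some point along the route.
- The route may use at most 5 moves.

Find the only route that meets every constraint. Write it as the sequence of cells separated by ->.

A -> B -> C -> D -> K -> J

The 5-move cap with required stops at K leaves no slack for detours.
Route from A: right 3 to D, down 1 to K, left 1 to J — 5 moves in all.
Check: all required cells visited; 5 ≤ 5 moves.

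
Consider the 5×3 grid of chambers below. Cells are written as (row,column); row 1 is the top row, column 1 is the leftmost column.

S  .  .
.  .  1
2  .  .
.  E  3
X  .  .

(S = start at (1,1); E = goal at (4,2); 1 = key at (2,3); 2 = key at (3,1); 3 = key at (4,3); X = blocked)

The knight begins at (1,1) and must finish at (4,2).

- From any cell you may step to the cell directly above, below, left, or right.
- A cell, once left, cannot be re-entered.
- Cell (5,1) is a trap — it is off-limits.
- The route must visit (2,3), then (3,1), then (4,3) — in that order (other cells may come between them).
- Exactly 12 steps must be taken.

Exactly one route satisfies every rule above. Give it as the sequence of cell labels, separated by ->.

The waypoints must appear in the order (2,3), (3,1), (4,3), with no cell reused.
Route from (1,1): right 2 to (1,3), down 1 to (2,3), left 2 to (2,1), down 1 to (3,1), right 2 to (3,3), down 2 to (5,3), left 1 to (5,2), up 1 to (4,2) — 12 moves in all.
Check: order respected (1 at step 3, 2 at step 6, 3 at step 9); 12 moves as required.

(1,1) -> (1,2) -> (1,3) -> (2,3) -> (2,2) -> (2,1) -> (3,1) -> (3,2) -> (3,3) -> (4,3) -> (5,3) -> (5,2) -> (4,2)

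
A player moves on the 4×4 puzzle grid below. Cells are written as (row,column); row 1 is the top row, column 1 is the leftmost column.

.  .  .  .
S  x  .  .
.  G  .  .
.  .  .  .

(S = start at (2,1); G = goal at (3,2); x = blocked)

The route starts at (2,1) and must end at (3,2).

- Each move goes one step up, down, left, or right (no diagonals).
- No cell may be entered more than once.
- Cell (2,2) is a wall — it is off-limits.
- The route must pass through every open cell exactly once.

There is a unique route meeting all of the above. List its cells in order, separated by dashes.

(2,1) - (1,1) - (1,2) - (1,3) - (1,4) - (2,4) - (2,3) - (3,3) - (3,4) - (4,4) - (4,3) - (4,2) - (4,1) - (3,1) - (3,2)

Need to visit all 15 open cells exactly once, starting at (2,1) and ending at (3,2).
Cell (1,4) has only two open neighbours ((2,4) and (1,3)), so the path must pass straight through it: one of those is the cell it's entered from and the other is where it exits.
Route from (2,1): up to (1,1), 3× right (reaching (1,4)), down to (2,4), left to (2,3), down to (3,3), right to (3,4), down to (4,4), 3× left (reaching (4,1)), up to (3,1), right to (3,2) — 14 moves in all.
Check: all 15 open cells covered.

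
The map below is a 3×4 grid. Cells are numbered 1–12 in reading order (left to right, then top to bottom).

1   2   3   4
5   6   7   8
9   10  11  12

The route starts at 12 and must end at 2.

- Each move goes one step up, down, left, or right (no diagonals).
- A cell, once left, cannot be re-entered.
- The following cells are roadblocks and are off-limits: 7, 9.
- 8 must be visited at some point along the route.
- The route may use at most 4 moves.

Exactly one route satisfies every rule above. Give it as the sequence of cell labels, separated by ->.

12 -> 8 -> 4 -> 3 -> 2

The 4-move cap with required stops at 8 leaves no slack for detours.
Route from 12: 2× up (reaching 4), 2× left (reaching 2) — 4 moves in all.
Check: all required cells visited; 4 ≤ 4 moves.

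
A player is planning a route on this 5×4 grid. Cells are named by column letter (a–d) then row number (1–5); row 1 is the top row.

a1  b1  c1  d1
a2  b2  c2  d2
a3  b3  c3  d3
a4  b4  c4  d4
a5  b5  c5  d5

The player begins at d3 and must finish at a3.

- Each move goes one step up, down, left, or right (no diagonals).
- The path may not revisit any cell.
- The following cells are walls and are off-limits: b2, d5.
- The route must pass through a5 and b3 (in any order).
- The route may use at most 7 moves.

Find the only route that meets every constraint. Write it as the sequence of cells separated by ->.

d3 -> c3 -> b3 -> b4 -> b5 -> a5 -> a4 -> a3

The budget equals the shortest possible length, so every move has to be on a shortest route through the required cells.
Route from d3: 2× left (reaching b3), 2× down (reaching b5), left to a5, 2× up (reaching a3) — 7 moves in all.
Check: all required cells visited; 7 ≤ 7 moves.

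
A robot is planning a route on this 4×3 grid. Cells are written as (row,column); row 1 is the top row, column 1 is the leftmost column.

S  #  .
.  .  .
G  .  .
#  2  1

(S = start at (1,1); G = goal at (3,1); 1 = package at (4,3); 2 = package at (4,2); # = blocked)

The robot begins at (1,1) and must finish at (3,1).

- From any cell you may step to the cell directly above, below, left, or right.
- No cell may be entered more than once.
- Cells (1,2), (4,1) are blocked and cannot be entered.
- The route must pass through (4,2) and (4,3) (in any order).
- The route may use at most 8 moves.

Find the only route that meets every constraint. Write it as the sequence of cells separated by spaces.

(1,1) (2,1) (2,2) (2,3) (3,3) (4,3) (4,2) (3,2) (3,1)

The 8-move cap with required stops at (4,2), (4,3) leaves no slack for detours.
Route from (1,1): down 1 to (2,1), right 2 to (2,3), down 2 to (4,3), left 1 to (4,2), up 1 to (3,2), left 1 to (3,1) — 8 moves in all.
Check: all required cells visited; 8 ≤ 8 moves.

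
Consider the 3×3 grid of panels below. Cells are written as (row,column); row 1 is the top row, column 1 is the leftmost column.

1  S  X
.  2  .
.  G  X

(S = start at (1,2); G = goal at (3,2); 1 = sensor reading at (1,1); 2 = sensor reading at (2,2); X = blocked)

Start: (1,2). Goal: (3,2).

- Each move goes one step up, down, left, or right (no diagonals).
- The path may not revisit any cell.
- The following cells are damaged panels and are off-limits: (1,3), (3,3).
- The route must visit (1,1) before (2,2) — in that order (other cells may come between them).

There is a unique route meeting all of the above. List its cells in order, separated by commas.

(1,2), (1,1), (2,1), (2,2), (3,2)

The waypoints must appear in the order (1,1), (2,2), with no cell reused.
Route from (1,2): left 1 to (1,1), down 1 to (2,1), right 1 to (2,2), down 1 to (3,2) — 4 moves in all.
Check: order respected (1 at step 1, 2 at step 3).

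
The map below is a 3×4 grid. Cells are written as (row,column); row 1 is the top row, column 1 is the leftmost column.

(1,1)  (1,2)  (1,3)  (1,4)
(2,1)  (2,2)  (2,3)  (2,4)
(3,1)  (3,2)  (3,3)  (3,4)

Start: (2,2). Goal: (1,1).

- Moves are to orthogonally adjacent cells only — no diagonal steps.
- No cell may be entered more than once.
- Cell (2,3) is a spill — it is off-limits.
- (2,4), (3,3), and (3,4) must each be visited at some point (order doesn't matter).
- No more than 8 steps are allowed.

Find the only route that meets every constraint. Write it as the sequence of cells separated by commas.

The budget equals the shortest possible length, so every move has to be on a shortest route through the required cells.
Route from (2,2): down 1 to (3,2), right 2 to (3,4), up 2 to (1,4), left 3 to (1,1) — 8 moves in all.
Check: all required cells visited; 8 ≤ 8 moves.

(2,2), (3,2), (3,3), (3,4), (2,4), (1,4), (1,3), (1,2), (1,1)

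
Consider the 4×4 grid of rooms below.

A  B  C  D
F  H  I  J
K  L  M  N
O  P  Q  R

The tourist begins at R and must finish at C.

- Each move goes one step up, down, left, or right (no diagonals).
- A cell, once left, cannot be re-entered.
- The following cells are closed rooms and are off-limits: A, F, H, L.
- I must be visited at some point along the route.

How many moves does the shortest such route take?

Any route passes through I somewhere between R and C. Summing Manhattan distances along the two legs (R → I → C) gives a lower bound of 3 + 1 = 4 moves.
A route of 4 moves achieves this: R → N → J → I → C.
Since 4 matches the lower bound, it is optimal.

4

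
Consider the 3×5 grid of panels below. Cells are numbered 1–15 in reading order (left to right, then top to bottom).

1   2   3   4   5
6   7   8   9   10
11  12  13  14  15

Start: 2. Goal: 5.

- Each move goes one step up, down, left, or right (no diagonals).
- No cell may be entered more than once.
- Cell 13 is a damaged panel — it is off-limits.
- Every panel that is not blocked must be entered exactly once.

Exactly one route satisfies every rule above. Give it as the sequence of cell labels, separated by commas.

2, 1, 6, 11, 12, 7, 8, 3, 4, 9, 14, 15, 10, 5

Need to visit all 14 open cells exactly once, starting at 2 and ending at 5.
Route from 2: left 1 to 1, down 2 to 11, right 1 to 12, up 1 to 7, right 1 to 8, up 1 to 3, right 1 to 4, down 2 to 14, right 1 to 15, up 2 to 5 — 13 moves in all.
Check: all 14 open cells covered.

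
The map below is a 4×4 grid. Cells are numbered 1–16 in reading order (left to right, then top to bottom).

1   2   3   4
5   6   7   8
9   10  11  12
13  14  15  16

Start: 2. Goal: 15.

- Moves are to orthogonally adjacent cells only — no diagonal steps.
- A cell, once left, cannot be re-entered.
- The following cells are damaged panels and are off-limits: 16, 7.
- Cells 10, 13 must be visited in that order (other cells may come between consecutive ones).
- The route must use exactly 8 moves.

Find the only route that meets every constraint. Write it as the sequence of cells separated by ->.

The waypoints must appear in the order 10, 13, with no cell reused.
Route from 2: left to 1, down to 5, right to 6, down to 10, left to 9, down to 13, 2× right (reaching 15) — 8 moves in all.
Check: order respected (10 at step 4, 13 at step 6); 8 moves as required.

2 -> 1 -> 5 -> 6 -> 10 -> 9 -> 13 -> 14 -> 15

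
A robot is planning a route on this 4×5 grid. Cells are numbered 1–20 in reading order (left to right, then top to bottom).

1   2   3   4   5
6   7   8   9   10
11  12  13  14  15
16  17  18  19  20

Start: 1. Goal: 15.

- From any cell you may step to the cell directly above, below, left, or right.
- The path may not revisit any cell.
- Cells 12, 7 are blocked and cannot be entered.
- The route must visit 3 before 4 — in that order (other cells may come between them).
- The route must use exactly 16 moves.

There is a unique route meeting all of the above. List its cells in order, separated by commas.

1, 6, 11, 16, 17, 18, 13, 8, 3, 4, 5, 10, 9, 14, 19, 20, 15

The waypoints must appear in the order 3, 4, with no cell reused.
Route from 1: 3× down (reaching 16), 2× right (reaching 18), 3× up (reaching 3), 2× right (reaching 5), down to 10, left to 9, 2× down (reaching 19), right to 20, up to 15 — 16 moves in all.
Check: order respected (3 at step 8, 4 at step 9); 16 moves as required.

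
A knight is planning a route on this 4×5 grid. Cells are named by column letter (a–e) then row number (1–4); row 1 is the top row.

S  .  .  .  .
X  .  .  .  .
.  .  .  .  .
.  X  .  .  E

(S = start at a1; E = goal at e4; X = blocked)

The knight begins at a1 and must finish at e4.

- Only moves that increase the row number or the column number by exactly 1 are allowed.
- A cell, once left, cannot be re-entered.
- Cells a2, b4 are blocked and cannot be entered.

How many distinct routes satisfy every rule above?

A right/down-only route from a1 to e4 makes exactly 3 down-moves and 4 right-moves in some order.
With no other constraints that would be C(7,3) = 35 routes.
Subtract routes through each blocked cell (inclusion–exclusion for overlaps): − through a2: 15 − through b4: 4 + through a2&b4: 3 → 19.
That gives 19 routes.

19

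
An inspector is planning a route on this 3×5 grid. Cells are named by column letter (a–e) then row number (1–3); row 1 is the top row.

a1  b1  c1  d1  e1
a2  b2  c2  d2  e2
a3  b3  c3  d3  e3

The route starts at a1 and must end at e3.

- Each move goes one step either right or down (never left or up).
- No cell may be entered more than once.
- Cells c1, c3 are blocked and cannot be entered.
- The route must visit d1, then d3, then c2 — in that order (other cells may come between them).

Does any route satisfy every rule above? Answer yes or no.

c2 lies above d3, so going from d3 to c2 would need an upward move — but moves only go right/down, so d3 cannot be visited before c2.

no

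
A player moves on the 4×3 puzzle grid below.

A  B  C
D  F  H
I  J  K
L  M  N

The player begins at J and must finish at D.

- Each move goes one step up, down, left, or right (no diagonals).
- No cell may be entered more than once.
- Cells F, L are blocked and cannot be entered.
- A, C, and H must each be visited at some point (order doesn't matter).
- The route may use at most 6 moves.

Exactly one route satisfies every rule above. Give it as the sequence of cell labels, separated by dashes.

J - K - H - C - B - A - D

The 6-move cap with required stops at A, C, H leaves no slack for detours.
Route from J: right to K, 2× up (reaching C), 2× left (reaching A), down to D — 6 moves in all.
Check: all required cells visited; 6 ≤ 6 moves.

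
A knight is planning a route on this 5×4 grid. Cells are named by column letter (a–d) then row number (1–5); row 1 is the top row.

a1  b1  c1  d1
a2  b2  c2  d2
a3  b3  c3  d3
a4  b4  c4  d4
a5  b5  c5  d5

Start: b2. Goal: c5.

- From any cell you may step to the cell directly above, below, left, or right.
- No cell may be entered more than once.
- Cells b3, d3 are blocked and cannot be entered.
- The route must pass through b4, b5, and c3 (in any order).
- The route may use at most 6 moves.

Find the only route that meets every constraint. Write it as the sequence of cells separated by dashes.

The 6-move cap with required stops at b4, b5, c3 leaves no slack for detours.
Route from b2: right to c2, 2× down (reaching c4), left to b4, down to b5, right to c5 — 6 moves in all.
Check: all required cells visited; 6 ≤ 6 moves.

b2 - c2 - c3 - c4 - b4 - b5 - c5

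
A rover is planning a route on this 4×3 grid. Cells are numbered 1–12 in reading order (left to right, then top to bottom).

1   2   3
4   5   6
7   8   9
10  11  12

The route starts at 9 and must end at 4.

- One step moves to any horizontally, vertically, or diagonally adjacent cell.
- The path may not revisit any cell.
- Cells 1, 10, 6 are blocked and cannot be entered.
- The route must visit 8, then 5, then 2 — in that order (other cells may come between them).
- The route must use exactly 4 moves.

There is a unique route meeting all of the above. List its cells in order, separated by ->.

The waypoints must appear in the order 8, 5, 2, with no cell reused.
Route from 9: left 1 to 8, up 2 to 2, down-left 1 to 4 — 4 moves in all.
Check: order respected (8 at step 1, 5 at step 2, 2 at step 3); 4 moves as required.

9 -> 8 -> 5 -> 2 -> 4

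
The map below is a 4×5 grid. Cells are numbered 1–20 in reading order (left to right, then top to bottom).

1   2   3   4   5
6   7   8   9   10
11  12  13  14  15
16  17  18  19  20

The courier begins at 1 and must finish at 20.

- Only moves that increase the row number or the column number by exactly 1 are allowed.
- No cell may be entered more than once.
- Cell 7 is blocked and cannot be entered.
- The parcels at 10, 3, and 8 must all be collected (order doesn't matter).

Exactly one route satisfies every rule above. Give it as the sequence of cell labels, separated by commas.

1, 2, 3, 8, 9, 10, 15, 20

Moves only go right or down, so the column and row indices never decrease.
Route from 1: right 2 to 3, down 1 to 8, right 2 to 10, down 2 to 20 — 7 moves in all.
Check: all required cells visited.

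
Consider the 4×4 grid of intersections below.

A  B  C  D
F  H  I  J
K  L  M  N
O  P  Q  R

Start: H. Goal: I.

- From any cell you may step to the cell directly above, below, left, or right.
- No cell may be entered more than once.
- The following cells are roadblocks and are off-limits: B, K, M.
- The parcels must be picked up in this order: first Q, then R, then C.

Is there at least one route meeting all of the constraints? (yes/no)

yes

One route that works: H → L → P → Q → R → N → J → D → C → I.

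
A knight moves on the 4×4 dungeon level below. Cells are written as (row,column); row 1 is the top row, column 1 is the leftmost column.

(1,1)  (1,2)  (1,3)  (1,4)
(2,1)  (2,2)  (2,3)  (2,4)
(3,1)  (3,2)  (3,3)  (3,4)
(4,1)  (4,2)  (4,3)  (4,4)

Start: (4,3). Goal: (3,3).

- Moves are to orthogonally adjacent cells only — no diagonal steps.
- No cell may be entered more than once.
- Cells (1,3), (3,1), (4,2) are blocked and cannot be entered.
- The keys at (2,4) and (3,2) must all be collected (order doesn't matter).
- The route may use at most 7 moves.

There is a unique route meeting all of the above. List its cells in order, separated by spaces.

The 7-move cap with required stops at (2,4), (3,2) leaves no slack for detours.
Route from (4,3): right 1 to (4,4), up 2 to (2,4), left 2 to (2,2), down 1 to (3,2), right 1 to (3,3) — 7 moves in all.
Check: all required cells visited; 7 ≤ 7 moves.

(4,3) (4,4) (3,4) (2,4) (2,3) (2,2) (3,2) (3,3)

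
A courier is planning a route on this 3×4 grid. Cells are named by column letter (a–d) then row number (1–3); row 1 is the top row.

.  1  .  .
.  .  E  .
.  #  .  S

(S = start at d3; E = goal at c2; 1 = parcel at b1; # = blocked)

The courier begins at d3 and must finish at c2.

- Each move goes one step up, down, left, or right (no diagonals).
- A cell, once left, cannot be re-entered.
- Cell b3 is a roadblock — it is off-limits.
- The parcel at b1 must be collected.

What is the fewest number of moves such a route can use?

Any route passes through b1 somewhere between d3 and c2. Summing Manhattan distances along the two legs (d3 → b1 → c2) gives a lower bound of 4 + 2 = 6 moves.
A route of 6 moves achieves this: d3 → d2 → d1 → c1 → b1 → b2 → c2.
Since 6 matches the lower bound, it is optimal.

6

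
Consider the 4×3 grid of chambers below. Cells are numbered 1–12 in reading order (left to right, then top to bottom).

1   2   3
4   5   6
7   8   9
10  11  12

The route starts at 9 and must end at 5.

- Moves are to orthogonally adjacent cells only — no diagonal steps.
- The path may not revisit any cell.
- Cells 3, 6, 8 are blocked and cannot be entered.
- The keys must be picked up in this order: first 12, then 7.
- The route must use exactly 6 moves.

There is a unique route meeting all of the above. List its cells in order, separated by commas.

9, 12, 11, 10, 7, 4, 5

The waypoints must appear in the order 12, 7, with no cell reused.
Route from 9: down to 12, 2× left (reaching 10), 2× up (reaching 4), right to 5 — 6 moves in all.
Check: order respected (12 at step 1, 7 at step 4); 6 moves as required.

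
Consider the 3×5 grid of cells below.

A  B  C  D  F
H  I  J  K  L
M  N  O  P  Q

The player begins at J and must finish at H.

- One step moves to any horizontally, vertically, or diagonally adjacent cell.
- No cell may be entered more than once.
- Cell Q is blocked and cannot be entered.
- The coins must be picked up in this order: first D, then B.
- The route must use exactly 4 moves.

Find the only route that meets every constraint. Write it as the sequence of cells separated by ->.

J -> D -> C -> B -> H

The waypoints must appear in the order D, B, with no cell reused.
Route from J: up-right to D, 2× left (reaching B), down-left to H — 4 moves in all.
Check: order respected (D at step 1, B at step 3); 4 moves as required.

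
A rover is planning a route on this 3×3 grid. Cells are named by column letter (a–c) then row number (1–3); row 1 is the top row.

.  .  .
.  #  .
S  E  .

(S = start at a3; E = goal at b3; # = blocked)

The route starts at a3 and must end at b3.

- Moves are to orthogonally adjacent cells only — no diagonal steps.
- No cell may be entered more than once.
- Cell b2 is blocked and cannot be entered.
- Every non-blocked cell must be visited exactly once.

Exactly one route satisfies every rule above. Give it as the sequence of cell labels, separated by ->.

a3 -> a2 -> a1 -> b1 -> c1 -> c2 -> c3 -> b3

Need to visit all 8 open cells exactly once, starting at a3 and ending at b3.
Cell b1 has only two open neighbours (a1 and c1), so the path must pass straight through it: one of those is the cell it's entered from and the other is where it exits.
Route from a3: up 2 to a1, right 2 to c1, down 2 to c3, left 1 to b3 — 7 moves in all.
Check: all 8 open cells covered.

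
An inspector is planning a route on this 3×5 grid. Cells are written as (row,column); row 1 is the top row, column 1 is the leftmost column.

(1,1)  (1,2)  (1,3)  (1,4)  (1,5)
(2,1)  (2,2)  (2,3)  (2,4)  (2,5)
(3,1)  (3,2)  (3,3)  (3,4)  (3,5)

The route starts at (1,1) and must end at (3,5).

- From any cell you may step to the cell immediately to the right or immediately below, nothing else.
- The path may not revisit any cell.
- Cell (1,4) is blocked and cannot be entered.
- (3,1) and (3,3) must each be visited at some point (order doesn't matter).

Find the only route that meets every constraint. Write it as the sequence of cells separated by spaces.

(1,1) (2,1) (3,1) (3,2) (3,3) (3,4) (3,5)

Moves only go right or down, so the column and row indices never decrease.
Route from (1,1): 2× down (reaching (3,1)), 4× right (reaching (3,5)) — 6 moves in all.
Check: all required cells visited.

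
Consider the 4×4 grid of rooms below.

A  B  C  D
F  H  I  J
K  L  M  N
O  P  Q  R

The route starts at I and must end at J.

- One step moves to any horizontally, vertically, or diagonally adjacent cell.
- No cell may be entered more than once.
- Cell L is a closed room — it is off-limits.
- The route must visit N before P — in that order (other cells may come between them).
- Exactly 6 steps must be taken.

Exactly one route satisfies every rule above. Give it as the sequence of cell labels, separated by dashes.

I - N - R - Q - P - M - J

The waypoints must appear in the order N, P, with no cell reused.
Route from I: down-right to N, down to R, 2× left (reaching P), 2× up-right (reaching J) — 6 moves in all.
Check: order respected (N at step 1, P at step 4); 6 moves as required.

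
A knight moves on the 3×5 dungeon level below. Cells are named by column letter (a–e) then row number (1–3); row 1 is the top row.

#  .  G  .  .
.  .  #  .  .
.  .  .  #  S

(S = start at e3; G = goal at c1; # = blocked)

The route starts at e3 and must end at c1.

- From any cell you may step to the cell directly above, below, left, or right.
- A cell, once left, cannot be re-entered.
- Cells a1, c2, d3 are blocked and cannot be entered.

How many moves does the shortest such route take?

4

The Manhattan distance from e3 to c1 is |3−1| + |5−3| = 4, so at least 4 moves are needed.
A route of 4 moves achieves this: e3 → e2 → e1 → d1 → c1.
Since 4 matches the lower bound, it is optimal.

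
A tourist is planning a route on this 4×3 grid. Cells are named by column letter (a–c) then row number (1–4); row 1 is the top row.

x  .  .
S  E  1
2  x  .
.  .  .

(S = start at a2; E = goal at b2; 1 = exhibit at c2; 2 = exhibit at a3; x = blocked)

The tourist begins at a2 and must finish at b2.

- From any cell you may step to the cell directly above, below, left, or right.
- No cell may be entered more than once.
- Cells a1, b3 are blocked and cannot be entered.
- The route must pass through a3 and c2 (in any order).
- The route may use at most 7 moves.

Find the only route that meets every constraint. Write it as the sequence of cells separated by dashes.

a2 - a3 - a4 - b4 - c4 - c3 - c2 - b2

Any route must reach a3 and c2 and still end at b2 within 7 moves, so the order of the required stops is forced.
Route from a2: down 2 to a4, right 2 to c4, up 2 to c2, left 1 to b2 — 7 moves in all.
Check: all required cells visited; 7 ≤ 7 moves.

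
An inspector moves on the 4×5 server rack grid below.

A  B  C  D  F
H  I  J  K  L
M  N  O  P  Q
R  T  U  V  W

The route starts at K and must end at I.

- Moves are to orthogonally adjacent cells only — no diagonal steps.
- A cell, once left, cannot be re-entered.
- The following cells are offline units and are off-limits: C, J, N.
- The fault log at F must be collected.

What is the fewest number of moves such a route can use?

Any route passes through F somewhere between K and I. Summing Manhattan distances along the two legs (K → F → I) gives a lower bound of 2 + 4 = 6 moves.
That bound ignores the blocked cells. Measuring each leg by the fewest moves that actually steer around them (K→F: 2; F→I: 10) raises the lower bound to 12.
A route of 12 moves exists: K → D → F → L → Q → W → V → U → T → R → M → H → I.
Since 12 matches that lower bound, it is optimal.

12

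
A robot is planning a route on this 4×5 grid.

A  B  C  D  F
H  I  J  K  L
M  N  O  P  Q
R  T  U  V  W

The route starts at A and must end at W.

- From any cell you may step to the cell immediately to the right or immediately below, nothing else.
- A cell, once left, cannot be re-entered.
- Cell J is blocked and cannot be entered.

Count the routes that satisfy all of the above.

A right/down-only route from A to W makes exactly 3 down-moves and 4 right-moves in some order.
With no other constraints that would be C(7,3) = 35 routes.
Subtract routes through each blocked cell (inclusion–exclusion for overlaps): − through J: 18 → 17.
That gives 17 routes.

17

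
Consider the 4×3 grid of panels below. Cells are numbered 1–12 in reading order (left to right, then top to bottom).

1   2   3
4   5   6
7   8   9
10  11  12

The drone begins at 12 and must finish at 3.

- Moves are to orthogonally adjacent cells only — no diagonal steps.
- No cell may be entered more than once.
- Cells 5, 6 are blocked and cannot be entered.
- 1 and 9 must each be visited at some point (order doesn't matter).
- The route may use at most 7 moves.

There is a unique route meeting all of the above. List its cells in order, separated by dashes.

The budget equals the shortest possible length, so every move has to be on a shortest route through the required cells.
Route from 12: up to 9, 2× left (reaching 7), 2× up (reaching 1), 2× right (reaching 3) — 7 moves in all.
Check: all required cells visited; 7 ≤ 7 moves.

12 - 9 - 8 - 7 - 4 - 1 - 2 - 3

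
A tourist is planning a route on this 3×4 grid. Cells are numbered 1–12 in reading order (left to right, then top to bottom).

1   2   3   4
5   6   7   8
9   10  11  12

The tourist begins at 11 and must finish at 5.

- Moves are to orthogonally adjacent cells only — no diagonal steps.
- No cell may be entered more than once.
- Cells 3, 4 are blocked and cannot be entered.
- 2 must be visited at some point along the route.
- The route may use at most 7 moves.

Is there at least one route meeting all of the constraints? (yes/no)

One route that works: 11 → 7 → 6 → 2 → 1 → 5.

yes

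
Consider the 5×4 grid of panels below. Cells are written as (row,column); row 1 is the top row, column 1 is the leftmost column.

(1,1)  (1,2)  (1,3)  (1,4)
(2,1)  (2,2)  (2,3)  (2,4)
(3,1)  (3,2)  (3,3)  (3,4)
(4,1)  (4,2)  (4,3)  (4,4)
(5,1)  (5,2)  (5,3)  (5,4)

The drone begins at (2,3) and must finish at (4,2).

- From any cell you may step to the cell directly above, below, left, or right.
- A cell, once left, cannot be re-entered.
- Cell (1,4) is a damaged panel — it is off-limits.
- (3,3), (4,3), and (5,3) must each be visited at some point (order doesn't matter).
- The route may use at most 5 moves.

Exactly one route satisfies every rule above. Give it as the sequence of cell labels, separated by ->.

(2,3) -> (3,3) -> (4,3) -> (5,3) -> (5,2) -> (4,2)

The 5-move cap with required stops at (3,3), (4,3), (5,3) leaves no slack for detours.
Route from (2,3): 3× down (reaching (5,3)), left to (5,2), up to (4,2) — 5 moves in all.
Check: all required cells visited; 5 ≤ 5 moves.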